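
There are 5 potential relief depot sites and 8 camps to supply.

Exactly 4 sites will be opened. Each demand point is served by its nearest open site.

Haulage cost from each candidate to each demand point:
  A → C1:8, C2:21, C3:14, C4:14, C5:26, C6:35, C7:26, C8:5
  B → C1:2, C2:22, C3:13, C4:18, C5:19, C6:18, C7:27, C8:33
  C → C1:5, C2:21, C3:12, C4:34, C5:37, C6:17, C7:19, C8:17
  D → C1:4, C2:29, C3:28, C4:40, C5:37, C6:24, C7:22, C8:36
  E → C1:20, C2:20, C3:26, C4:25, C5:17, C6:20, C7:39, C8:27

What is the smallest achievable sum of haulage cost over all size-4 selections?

106

Open {A, B, C, E}.
  C1→B 2, C2→E 20, C3→C 12, C4→A 14, C5→E 17, C6→C 17, C7→C 19, C8→A 5  ⇒ total 106.
Compare {A, C, D, E}: total 108.
Compare {A, B, C, D}: total 109.
No size-4 selection does better; minimum is 106.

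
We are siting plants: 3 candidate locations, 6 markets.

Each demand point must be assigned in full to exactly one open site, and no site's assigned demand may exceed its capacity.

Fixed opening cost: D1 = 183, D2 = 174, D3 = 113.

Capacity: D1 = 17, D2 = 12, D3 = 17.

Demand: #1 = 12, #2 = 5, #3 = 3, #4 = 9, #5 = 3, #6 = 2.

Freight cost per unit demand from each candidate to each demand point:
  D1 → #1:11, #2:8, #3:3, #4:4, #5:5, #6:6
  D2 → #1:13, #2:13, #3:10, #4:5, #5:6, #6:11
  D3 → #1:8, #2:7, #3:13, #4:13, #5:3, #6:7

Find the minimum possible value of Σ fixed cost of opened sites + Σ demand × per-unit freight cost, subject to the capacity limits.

499

Open {D1, D3}; cheapest assignment that respects the capacities:
  D1 (cap 17, load 17): #3, #4, #5, #6 — cost 3×3 + 9×4 + 3×5 + 2×6 = 72
  D3 (cap 17, load 17): #1, #2 — cost 12×8 + 5×7 = 131
  Shipping 203, fixed 296 → total 499.
  Any other capacity-feasible assignment to {D1, D3} ships for at least 203.
Compare {D1, D2, D3}: its best feasible assignment gives total 673.
Every other set of open sites that can feasibly serve all demand totals ≥ 673 even under its best assignment. Minimum: 499.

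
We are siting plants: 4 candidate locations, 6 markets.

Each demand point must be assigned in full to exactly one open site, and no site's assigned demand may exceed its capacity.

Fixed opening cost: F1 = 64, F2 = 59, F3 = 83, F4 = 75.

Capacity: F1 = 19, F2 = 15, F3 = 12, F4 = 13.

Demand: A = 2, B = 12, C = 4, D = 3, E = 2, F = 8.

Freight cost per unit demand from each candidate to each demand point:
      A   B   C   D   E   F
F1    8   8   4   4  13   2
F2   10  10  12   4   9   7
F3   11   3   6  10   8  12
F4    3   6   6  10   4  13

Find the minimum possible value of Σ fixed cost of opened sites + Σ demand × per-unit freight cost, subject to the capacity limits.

269

Open {F1, F3}; cheapest assignment that respects the capacities:
  F1 (cap 19, load 19): A, C, D, E, F — cost 2×8 + 4×4 + 3×4 + 2×13 + 8×2 = 86
  F3 (cap 12, load 12): B — cost 12×3 = 36
  Shipping 122, fixed 147 → total 269.
  Any other capacity-feasible assignment to {F1, F3} ships for at least 122.
Compare {F1, F4}: its best feasible assignment gives total 297.
Compare {F1, F3, F4}: its best feasible assignment gives total 316.
Every other set of open sites that can feasibly serve all demand totals ≥ 297 even under its best assignment. Minimum: 269.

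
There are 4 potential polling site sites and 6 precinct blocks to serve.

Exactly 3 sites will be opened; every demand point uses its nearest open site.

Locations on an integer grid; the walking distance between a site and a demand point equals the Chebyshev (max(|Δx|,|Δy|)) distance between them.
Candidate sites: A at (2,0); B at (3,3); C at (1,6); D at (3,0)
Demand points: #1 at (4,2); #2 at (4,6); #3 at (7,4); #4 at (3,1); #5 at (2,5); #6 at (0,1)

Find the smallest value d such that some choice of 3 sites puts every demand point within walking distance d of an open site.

Open {A, B, C}.
  Farthest demand point is #3 at walking distance 4 (to B); all others are ≤ 4.
With {A, B, D} the worst case is 4.
With {A, C, D} the worst case is 4.
No size-3 selection achieves below 4.

4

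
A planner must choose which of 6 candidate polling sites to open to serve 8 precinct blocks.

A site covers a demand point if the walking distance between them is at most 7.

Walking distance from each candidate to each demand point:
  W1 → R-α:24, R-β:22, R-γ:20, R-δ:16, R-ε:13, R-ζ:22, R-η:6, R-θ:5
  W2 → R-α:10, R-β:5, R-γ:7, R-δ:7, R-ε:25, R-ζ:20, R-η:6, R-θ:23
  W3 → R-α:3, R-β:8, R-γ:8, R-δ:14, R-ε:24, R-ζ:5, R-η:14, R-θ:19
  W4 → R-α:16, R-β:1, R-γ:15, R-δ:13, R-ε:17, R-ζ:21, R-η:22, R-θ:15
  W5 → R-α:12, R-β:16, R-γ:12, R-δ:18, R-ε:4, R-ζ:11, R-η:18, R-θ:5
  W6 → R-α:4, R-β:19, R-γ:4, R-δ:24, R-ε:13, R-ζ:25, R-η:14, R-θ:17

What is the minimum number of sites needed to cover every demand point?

Coverage sets (demand points within 7 of each site):
  W1: {R-η, R-θ}
  W2: {R-β, R-γ, R-δ, R-η}
  W3: {R-α, R-ζ}
  W4: {R-β}
  W5: {R-ε, R-θ}
  W6: {R-α, R-γ}
No 2 sites suffice: every size-2 union leaves at least one demand point uncovered.
But {W2, W3, W5} covers everything, so the minimum is 3.

3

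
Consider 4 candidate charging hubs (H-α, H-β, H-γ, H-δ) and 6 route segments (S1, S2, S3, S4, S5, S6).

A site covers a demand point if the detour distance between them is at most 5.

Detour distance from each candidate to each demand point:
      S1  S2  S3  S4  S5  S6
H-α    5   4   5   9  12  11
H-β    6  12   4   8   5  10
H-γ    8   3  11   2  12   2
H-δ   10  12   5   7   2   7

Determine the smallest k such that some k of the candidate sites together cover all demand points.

Coverage sets (demand points within 5 of each site):
  H-α: {S1, S2, S3}
  H-β: {S3, S5}
  H-γ: {S2, S4, S6}
  H-δ: {S3, S5}
No 2 sites suffice: every size-2 union leaves at least one demand point uncovered.
But {H-α, H-β, H-γ} covers everything, so the minimum is 3.

3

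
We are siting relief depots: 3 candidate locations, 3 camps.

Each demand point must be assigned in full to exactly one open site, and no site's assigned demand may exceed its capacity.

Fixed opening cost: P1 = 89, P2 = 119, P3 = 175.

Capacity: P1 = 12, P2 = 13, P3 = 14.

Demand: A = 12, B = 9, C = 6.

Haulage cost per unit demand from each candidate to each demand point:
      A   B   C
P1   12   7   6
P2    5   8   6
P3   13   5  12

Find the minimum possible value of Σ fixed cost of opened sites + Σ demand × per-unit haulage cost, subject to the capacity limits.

Open {P1, P2, P3}; cheapest assignment that respects the capacities:
  P1 (cap 12, load 6): C — cost 6×6 = 36
  P2 (cap 13, load 12): A — cost 12×5 = 60
  P3 (cap 14, load 9): B — cost 9×5 = 45
  Shipping 141, fixed 383 → total 524.
  Any other capacity-feasible assignment to {P1, P2, P3} ships for at least 141.
Total demand is 27; every other set of sites either has combined capacity below 27 or cannot fit the demands without splitting one across sites, so {P1, P2, P3} is the only feasible choice of open sites. Minimum: 524.

524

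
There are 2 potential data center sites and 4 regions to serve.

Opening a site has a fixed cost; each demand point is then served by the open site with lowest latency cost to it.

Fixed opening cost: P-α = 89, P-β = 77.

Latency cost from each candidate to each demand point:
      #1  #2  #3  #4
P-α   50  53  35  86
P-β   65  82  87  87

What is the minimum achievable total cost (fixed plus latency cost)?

313

Open {P-α}: assign each demand point to its cheapest open site.
  #1→P-α 50, #2→P-α 53, #3→P-α 35, #4→P-α 86
  latency cost 224, fixed 89 → total 313.
Compare {P-α, P-β}: latency cost 224 + fixed 166 = 390.
Compare {P-β}: latency cost 321 + fixed 77 = 398.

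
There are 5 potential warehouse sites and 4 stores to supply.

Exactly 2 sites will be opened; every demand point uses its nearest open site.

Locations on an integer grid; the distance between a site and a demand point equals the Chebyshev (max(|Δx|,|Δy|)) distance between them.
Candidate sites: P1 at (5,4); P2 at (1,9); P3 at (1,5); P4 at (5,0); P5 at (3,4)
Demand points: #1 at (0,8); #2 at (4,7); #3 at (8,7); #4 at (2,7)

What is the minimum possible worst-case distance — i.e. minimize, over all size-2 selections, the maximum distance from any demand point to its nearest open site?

Open {P1, P2}.
  Farthest demand point is #2 at distance 3 (to P1); all others are ≤ 3.
With {P1, P3} the worst case is 3.
With {P1, P5} the worst case is 4.
No size-2 selection achieves below 3.

3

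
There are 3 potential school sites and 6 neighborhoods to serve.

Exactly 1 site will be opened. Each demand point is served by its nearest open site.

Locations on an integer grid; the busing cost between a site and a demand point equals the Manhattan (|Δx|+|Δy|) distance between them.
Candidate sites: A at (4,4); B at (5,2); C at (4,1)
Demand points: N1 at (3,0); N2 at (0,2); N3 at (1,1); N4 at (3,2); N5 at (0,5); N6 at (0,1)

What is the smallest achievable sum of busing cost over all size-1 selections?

24

Open {C}.
  N1→C 2, N2→C 5, N3→C 3, N4→C 2, N5→C 8, N6→C 4  ⇒ total 24.
Compare {B}: total 30.
Compare {A}: total 32.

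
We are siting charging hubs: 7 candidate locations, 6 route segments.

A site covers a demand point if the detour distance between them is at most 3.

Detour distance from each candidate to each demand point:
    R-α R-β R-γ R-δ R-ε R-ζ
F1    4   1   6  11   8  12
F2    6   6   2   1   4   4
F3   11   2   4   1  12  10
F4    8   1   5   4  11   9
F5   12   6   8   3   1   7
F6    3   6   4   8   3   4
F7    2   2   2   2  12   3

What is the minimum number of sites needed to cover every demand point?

Coverage sets (demand points within 3 of each site):
  F1: {R-β}
  F2: {R-γ, R-δ}
  F3: {R-β, R-δ}
  F4: {R-β}
  F5: {R-δ, R-ε}
  F6: {R-α, R-ε}
  F7: {R-α, R-β, R-γ, R-δ, R-ζ}
No single site covers all 6 demand points.
But {F5, F7} covers everything, so the minimum is 2.

2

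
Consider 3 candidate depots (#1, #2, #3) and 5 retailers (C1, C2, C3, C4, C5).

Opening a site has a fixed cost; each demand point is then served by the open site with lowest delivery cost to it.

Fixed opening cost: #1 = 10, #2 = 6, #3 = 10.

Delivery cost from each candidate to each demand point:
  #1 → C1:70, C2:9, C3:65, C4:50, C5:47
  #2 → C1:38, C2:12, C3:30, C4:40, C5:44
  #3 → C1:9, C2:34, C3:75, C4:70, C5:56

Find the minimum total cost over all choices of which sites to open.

Open {#2, #3}: assign each demand point to its cheapest open site.
  C1→#3 9, C2→#2 12, C3→#2 30, C4→#2 40, C5→#2 44
  delivery cost 135, fixed 16 → total 151.
Compare {#1, #2, #3}: delivery cost 132 + fixed 26 = 158.
Compare {#2}: delivery cost 164 + fixed 6 = 170.
Compare {#1, #2}: delivery cost 161 + fixed 16 = 177.
All other subsets cost ≥ 158. Minimum total cost: 151.

151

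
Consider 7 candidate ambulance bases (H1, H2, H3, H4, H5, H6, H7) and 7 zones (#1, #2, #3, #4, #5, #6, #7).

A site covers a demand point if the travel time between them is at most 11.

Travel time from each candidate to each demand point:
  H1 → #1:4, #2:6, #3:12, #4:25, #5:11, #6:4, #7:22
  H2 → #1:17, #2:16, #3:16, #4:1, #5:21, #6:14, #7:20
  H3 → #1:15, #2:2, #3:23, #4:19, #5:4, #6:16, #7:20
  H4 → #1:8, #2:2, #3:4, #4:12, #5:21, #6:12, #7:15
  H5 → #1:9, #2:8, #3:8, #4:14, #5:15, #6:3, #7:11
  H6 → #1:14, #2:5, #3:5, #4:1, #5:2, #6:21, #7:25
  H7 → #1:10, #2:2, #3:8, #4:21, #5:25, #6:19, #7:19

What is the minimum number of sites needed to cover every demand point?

Coverage sets (demand points within 11 of each site):
  H1: {#1, #2, #5, #6}
  H2: {#4}
  H3: {#2, #5}
  H4: {#1, #2, #3}
  H5: {#1, #2, #3, #6, #7}
  H6: {#2, #3, #4, #5}
  H7: {#1, #2, #3}
No single site covers all 7 demand points.
But {H5, H6} covers everything, so the minimum is 2.

2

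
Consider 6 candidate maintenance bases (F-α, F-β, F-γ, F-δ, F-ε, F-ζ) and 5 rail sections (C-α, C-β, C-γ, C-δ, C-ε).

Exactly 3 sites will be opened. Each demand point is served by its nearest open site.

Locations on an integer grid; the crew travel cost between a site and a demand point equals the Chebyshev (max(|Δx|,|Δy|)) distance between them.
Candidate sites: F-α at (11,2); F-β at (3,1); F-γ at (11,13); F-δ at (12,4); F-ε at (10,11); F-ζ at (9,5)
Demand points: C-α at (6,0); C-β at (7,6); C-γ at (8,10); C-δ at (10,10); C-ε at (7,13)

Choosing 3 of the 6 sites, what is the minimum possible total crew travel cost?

Open {F-β, F-ε, F-ζ}.
  C-α→F-β 3, C-β→F-ζ 2, C-γ→F-ε 2, C-δ→F-ε 1, C-ε→F-ε 3  ⇒ total 11.
Compare {F-α, F-β, F-ε}: total 13.
Compare {F-α, F-ε, F-ζ}: total 13.
No size-3 selection does better; minimum is 11.

11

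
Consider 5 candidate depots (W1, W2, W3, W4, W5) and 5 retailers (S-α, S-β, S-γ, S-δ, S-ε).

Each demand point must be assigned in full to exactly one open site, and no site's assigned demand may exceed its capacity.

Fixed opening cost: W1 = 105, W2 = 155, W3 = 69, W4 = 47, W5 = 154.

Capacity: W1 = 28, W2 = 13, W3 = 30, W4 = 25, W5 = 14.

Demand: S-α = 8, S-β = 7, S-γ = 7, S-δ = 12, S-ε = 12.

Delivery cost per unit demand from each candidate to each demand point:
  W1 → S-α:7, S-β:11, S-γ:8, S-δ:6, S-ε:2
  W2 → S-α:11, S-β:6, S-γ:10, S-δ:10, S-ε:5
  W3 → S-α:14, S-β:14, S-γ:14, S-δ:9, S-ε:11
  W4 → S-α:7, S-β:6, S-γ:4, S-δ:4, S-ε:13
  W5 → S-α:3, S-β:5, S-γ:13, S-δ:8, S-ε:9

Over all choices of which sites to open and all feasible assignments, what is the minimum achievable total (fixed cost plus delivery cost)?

374

Open {W1, W4}; cheapest assignment that respects the capacities:
  W1 (cap 28, load 24): S-δ, S-ε — cost 12×6 + 12×2 = 96
  W4 (cap 25, load 22): S-α, S-β, S-γ — cost 8×7 + 7×6 + 7×4 = 126
  Shipping 222, fixed 152 → total 374.
  Any other capacity-feasible assignment to {W1, W4} ships for at least 222.
Compare {W1, W3, W4}: its best feasible assignment gives total 443.
Compare {W3, W4}: its best feasible assignment gives total 482.
Every other set of open sites that can feasibly serve all demand totals ≥ 443 even under its best assignment. Minimum: 374.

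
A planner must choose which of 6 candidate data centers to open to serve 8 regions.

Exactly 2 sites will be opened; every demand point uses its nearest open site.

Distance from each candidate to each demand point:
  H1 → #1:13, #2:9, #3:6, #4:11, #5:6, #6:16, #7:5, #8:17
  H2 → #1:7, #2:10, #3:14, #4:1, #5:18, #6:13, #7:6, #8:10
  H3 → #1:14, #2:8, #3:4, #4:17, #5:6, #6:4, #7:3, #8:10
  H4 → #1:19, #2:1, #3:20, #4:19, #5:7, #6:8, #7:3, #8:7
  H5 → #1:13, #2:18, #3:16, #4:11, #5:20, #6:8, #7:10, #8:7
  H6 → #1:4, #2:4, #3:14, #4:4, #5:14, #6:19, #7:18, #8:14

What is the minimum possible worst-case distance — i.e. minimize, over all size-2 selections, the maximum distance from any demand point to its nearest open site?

Open {H2, H3}.
  Farthest demand point is #8 at distance 10 (to H2); all others are ≤ 10.
With {H3, H6} the worst case is 10.
With {H1, H2} the worst case is 13.
No size-2 selection achieves below 10.

10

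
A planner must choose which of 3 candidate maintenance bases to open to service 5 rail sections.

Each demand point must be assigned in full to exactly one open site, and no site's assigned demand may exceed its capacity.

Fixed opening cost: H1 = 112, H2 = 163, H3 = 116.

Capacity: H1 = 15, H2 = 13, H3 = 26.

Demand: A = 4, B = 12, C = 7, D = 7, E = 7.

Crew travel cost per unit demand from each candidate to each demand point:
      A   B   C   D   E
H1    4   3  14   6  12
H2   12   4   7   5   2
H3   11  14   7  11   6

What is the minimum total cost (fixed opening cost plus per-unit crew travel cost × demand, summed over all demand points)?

Open {H1, H3}; cheapest assignment that respects the capacities:
  H1 (cap 15, load 12): B — cost 12×3 = 36
  H3 (cap 26, load 25): A, C, D, E — cost 4×11 + 7×7 + 7×11 + 7×6 = 212
  Shipping 248, fixed 228 → total 476.
  Any other capacity-feasible assignment to {H1, H3} ships for at least 248.
Compare {H2, H3}: its best feasible assignment gives total 539.
Compare {H1, H2, H3}: its best feasible assignment gives total 588.
Every other set of open sites that can feasibly serve all demand totals ≥ 539 even under its best assignment. Minimum: 476.

476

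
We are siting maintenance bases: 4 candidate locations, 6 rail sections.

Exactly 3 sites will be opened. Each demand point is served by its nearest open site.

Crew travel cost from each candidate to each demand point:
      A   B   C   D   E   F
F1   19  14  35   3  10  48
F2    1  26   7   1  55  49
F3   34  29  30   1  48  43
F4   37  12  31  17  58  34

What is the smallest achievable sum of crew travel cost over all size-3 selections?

65

Open {F1, F2, F4}.
  A→F2 1, B→F4 12, C→F2 7, D→F2 1, E→F1 10, F→F4 34  ⇒ total 65.
Compare {F1, F2, F3}: total 76.
Compare {F2, F3, F4}: total 103.
No size-3 selection does better; minimum is 65.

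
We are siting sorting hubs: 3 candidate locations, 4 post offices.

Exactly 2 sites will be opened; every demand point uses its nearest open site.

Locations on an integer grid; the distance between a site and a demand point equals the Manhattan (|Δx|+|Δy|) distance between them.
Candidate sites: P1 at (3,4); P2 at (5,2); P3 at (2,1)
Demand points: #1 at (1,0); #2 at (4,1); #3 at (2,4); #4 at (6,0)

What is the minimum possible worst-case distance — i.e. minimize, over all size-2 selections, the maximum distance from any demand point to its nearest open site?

Open {P2, P3}.
  Farthest demand point is #3 at distance 3 (to P3); all others are ≤ 3.
With {P1, P3} the worst case is 5.
With {P1, P2} the worst case is 6.
No size-2 selection achieves below 3.

3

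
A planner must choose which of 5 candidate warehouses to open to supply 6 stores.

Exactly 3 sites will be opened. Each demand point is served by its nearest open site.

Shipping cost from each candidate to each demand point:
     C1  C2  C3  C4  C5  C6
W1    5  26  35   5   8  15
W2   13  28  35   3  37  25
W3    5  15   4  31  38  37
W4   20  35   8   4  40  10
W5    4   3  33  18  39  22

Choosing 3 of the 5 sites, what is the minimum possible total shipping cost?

Open {W1, W4, W5}.
  C1→W5 4, C2→W5 3, C3→W4 8, C4→W4 4, C5→W1 8, C6→W4 10  ⇒ total 37.
Compare {W1, W3, W5}: total 39.
Compare {W1, W3, W4}: total 46.
No size-3 selection does better; minimum is 37.

37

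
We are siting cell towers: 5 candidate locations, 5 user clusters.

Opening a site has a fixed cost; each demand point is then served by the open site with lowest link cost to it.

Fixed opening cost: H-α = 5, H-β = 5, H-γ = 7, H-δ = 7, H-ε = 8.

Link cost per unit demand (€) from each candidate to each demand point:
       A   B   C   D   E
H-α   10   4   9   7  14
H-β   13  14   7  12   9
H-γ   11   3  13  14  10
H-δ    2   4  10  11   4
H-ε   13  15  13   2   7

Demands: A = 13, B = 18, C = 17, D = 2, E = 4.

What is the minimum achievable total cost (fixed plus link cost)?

Open {H-β, H-γ, H-δ, H-ε}: assign each demand point to its cheapest open site.
  A→H-δ 13×2=26, B→H-γ 18×3=54, C→H-β 17×7=119, D→H-ε 2×2=4, E→H-δ 4×4=16
  link cost 219, fixed 27 → total 246.
Compare {H-α, H-β, H-γ, H-δ, H-ε}: link cost 219 + fixed 32 = 251.
Compare {H-α, H-β, H-γ, H-δ}: link cost 229 + fixed 24 = 253.
Compare {H-β, H-γ, H-δ}: link cost 237 + fixed 19 = 256.
All other subsets cost ≥ 251. Minimum total cost: 246.

246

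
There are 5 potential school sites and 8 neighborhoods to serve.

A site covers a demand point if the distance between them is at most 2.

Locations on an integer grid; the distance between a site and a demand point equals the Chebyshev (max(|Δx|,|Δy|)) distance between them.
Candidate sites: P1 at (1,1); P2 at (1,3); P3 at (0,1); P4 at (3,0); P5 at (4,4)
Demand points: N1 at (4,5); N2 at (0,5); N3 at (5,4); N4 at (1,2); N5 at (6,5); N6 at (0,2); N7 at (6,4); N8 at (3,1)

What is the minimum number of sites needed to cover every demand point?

Coverage sets (demand points within 2 of each site):
  P1: {N4, N6, N8}
  P2: {N2, N4, N6, N8}
  P3: {N4, N6}
  P4: {N4, N8}
  P5: {N1, N3, N5, N7}
No single site covers all 8 demand points.
But {P2, P5} covers everything, so the minimum is 2.

2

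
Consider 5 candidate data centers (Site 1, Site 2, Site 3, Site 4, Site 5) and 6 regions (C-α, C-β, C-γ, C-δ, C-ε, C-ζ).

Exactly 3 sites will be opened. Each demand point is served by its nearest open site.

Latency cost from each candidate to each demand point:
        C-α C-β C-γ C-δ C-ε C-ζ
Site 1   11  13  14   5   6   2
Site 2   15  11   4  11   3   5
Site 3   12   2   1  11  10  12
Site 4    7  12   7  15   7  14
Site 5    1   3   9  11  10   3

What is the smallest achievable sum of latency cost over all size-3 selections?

17

Open {Site 1, Site 3, Site 5}.
  C-α→Site 5 1, C-β→Site 3 2, C-γ→Site 3 1, C-δ→Site 1 5, C-ε→Site 1 6, C-ζ→Site 1 2  ⇒ total 17.
Compare {Site 1, Site 2, Site 5}: total 18.
Compare {Site 2, Site 3, Site 5}: total 21.
No size-3 selection does better; minimum is 17.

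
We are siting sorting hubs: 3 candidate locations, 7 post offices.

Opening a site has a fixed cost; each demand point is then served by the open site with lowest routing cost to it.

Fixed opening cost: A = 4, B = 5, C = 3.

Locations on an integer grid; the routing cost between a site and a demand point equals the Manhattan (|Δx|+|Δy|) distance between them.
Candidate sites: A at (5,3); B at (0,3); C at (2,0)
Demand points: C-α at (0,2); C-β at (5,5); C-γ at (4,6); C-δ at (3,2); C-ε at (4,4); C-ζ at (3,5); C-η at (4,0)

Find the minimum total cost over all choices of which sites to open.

Open {A, C}: assign each demand point to its cheapest open site.
  C-α→C 4, C-β→A 2, C-γ→A 4, C-δ→A 3, C-ε→A 2, C-ζ→A 4, C-η→C 2
  routing cost 21, fixed 7 → total 28.
Compare {A}: routing cost 25 + fixed 4 = 29.
Compare {A, B}: routing cost 20 + fixed 9 = 29.
Compare {A, B, C}: routing cost 18 + fixed 12 = 30.
All other subsets cost ≥ 29. Minimum total cost: 28.

28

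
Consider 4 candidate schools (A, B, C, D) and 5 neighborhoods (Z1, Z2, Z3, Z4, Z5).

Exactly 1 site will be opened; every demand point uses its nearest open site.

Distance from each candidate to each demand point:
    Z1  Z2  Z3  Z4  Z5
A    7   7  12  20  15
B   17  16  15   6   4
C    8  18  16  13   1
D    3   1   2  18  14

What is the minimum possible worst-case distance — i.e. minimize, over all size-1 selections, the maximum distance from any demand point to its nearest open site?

Open {B}.
  Farthest demand point is Z1 at distance 17 (to B); all others are ≤ 17.
With {C} the worst case is 18.
With {D} the worst case is 18.
No size-1 selection achieves below 17.

17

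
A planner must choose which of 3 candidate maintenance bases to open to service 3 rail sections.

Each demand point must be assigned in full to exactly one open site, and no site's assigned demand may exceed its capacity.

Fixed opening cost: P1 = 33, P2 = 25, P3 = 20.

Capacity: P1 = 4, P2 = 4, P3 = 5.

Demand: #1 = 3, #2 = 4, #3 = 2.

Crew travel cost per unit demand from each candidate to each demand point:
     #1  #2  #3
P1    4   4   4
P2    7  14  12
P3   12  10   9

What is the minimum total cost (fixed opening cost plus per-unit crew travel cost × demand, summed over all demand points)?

123

Open {P1, P3}; cheapest assignment that respects the capacities:
  P1 (cap 4, load 4): #2 — cost 4×4 = 16
  P3 (cap 5, load 5): #1, #3 — cost 3×12 + 2×9 = 54
  Shipping 70, fixed 53 → total 123.
  Any other capacity-feasible assignment to {P1, P3} ships for at least 70.
Compare {P1, P2, P3}: its best feasible assignment gives total 133.
Compare {P2, P3}: its best feasible assignment gives total 155.
Every other set of open sites that can feasibly serve all demand totals ≥ 133 even under its best assignment. Minimum: 123.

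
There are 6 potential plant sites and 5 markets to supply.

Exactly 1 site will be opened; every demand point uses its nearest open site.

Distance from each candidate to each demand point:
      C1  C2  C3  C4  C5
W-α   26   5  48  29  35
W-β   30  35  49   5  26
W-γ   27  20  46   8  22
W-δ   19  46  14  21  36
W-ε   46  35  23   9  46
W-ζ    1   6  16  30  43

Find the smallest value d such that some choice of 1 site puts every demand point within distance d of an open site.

43

Open {W-ζ}.
  Farthest demand point is C5 at distance 43 (to W-ζ); all others are ≤ 43.
With {W-γ} the worst case is 46.
With {W-δ} the worst case is 46.
No size-1 selection achieves below 43.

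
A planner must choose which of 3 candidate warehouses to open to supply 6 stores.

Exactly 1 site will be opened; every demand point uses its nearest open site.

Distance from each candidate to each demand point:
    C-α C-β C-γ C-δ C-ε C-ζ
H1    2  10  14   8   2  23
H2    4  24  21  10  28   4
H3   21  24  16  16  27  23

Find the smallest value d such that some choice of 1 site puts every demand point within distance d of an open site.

Open {H1}.
  Farthest demand point is C-ζ at distance 23 (to H1); all others are ≤ 23.
With {H3} the worst case is 27.
With {H2} the worst case is 28.
No size-1 selection achieves below 23.

23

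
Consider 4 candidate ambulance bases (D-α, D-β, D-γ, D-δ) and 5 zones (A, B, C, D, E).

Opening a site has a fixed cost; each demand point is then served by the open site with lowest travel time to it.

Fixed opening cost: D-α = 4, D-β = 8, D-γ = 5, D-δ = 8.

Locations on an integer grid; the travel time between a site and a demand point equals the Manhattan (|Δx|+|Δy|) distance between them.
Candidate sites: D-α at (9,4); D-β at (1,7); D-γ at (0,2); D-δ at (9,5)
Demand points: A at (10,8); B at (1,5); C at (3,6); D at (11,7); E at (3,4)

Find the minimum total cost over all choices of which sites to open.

32

Open {D-α, D-β}: assign each demand point to its cheapest open site.
  A→D-α 5, B→D-β 2, C→D-β 3, D→D-α 5, E→D-β 5
  travel time 20, fixed 12 → total 32.
Compare {D-β, D-δ}: travel time 18 + fixed 16 = 34.
Compare {D-α, D-γ}: travel time 26 + fixed 9 = 35.
Compare {D-α}: travel time 33 + fixed 4 = 37.
All other subsets cost ≥ 34. Minimum total cost: 32.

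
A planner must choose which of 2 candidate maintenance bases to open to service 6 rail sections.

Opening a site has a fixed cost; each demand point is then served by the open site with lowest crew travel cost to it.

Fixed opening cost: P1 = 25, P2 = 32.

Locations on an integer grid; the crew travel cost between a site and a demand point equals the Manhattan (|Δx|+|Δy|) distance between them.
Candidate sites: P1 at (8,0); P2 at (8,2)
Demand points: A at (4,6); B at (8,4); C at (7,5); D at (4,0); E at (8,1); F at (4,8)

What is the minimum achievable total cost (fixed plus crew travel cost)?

62

Open {P1}: assign each demand point to its cheapest open site.
  A→P1 10, B→P1 4, C→P1 6, D→P1 4, E→P1 1, F→P1 12
  crew travel cost 37, fixed 25 → total 62.
Compare {P2}: crew travel cost 31 + fixed 32 = 63.
Compare {P1, P2}: crew travel cost 29 + fixed 57 = 86.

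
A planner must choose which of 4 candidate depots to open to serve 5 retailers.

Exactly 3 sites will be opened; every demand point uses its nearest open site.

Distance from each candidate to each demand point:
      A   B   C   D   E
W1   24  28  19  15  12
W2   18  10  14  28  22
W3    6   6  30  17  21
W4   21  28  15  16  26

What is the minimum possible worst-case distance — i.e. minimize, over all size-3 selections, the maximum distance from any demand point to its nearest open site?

Open {W1, W2, W3}.
  Farthest demand point is D at distance 15 (to W1); all others are ≤ 15.
With {W1, W3, W4} the worst case is 15.
With {W1, W2, W4} the worst case is 18.
No size-3 selection achieves below 15.

15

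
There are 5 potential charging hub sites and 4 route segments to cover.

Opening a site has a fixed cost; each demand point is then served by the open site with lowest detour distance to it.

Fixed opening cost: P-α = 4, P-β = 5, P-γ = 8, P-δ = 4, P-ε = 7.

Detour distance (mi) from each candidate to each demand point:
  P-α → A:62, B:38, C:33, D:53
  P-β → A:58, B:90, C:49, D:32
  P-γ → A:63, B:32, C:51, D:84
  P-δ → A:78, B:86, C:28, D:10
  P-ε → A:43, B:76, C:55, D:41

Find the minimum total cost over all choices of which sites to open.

132

Open {P-γ, P-δ, P-ε}: assign each demand point to its cheapest open site.
  A→P-ε 43, B→P-γ 32, C→P-δ 28, D→P-δ 10
  detour distance 113, fixed 19 → total 132.
Compare {P-α, P-δ, P-ε}: detour distance 119 + fixed 15 = 134.
Compare {P-α, P-γ, P-δ, P-ε}: detour distance 113 + fixed 23 = 136.
Compare {P-β, P-γ, P-δ, P-ε}: detour distance 113 + fixed 24 = 137.
All other subsets cost ≥ 134. Minimum total cost: 132.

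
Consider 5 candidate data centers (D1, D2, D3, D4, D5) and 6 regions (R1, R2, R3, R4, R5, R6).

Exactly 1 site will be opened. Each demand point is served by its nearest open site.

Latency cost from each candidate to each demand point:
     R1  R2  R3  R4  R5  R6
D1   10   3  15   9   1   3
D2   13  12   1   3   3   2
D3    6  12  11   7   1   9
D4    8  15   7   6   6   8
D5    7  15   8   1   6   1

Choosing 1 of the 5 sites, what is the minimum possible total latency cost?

Open {D2}.
  R1→D2 13, R2→D2 12, R3→D2 1, R4→D2 3, R5→D2 3, R6→D2 2  ⇒ total 34.
Compare {D5}: total 38.
Compare {D1}: total 41.
No size-1 selection does better; minimum is 34.

34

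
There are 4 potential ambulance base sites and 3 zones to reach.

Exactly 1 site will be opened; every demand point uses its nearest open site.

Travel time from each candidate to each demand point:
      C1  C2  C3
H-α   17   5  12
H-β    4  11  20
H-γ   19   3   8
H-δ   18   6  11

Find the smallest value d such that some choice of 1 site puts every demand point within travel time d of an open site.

17

Open {H-α}.
  Farthest demand point is C1 at travel time 17 (to H-α); all others are ≤ 17.
With {H-δ} the worst case is 18.
With {H-γ} the worst case is 19.
No size-1 selection achieves below 17.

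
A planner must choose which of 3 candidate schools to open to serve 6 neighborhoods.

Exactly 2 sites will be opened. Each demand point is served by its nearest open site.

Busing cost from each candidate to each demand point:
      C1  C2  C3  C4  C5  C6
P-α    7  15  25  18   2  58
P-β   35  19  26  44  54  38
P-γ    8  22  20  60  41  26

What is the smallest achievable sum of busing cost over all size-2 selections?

88

Open {P-α, P-γ}.
  C1→P-α 7, C2→P-α 15, C3→P-γ 20, C4→P-α 18, C5→P-α 2, C6→P-γ 26  ⇒ total 88.
Compare {P-α, P-β}: total 105.
Compare {P-β, P-γ}: total 158.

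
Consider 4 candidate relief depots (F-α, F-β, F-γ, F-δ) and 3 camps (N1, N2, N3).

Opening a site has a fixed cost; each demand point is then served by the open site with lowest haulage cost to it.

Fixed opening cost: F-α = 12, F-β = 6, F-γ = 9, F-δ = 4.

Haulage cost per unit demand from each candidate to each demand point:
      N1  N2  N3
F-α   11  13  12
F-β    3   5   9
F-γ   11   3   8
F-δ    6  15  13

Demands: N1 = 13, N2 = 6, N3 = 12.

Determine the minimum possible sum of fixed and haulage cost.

Open {F-β, F-γ}: assign each demand point to its cheapest open site.
  N1→F-β 13×3=39, N2→F-γ 6×3=18, N3→F-γ 12×8=96
  haulage cost 153, fixed 15 → total 168.
Compare {F-β, F-γ, F-δ}: haulage cost 153 + fixed 19 = 172.
Compare {F-α, F-β, F-γ}: haulage cost 153 + fixed 27 = 180.
Compare {F-β}: haulage cost 177 + fixed 6 = 183.
All other subsets cost ≥ 172. Minimum total cost: 168.

168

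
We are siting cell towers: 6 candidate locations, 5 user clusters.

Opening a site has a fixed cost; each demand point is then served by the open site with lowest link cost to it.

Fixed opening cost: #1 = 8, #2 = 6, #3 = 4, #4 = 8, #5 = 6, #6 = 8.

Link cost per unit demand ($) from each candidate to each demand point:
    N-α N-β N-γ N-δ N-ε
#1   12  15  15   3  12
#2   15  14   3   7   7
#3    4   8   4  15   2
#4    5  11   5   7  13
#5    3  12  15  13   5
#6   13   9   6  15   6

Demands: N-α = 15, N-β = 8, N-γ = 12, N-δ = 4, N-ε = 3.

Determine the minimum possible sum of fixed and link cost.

Open {#1, #2, #3, #5}: assign each demand point to its cheapest open site.
  N-α→#5 15×3=45, N-β→#3 8×8=64, N-γ→#2 12×3=36, N-δ→#1 4×3=12, N-ε→#3 3×2=6
  link cost 163, fixed 24 → total 187.
Compare {#1, #3, #5}: link cost 175 + fixed 18 = 193.
Compare {#2, #3, #5}: link cost 179 + fixed 16 = 195.
Compare {#1, #2, #3, #4, #5}: link cost 163 + fixed 32 = 195.
All other subsets cost ≥ 193. Minimum total cost: 187.

187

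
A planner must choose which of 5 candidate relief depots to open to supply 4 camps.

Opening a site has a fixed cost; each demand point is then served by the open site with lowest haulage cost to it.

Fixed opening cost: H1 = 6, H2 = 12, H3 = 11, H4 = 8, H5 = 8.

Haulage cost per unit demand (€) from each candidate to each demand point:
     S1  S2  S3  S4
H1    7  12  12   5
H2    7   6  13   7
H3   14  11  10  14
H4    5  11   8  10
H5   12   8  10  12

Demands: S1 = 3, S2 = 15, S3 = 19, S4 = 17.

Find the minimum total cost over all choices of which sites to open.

Open {H1, H2, H4}: assign each demand point to its cheapest open site.
  S1→H4 3×5=15, S2→H2 15×6=90, S3→H4 19×8=152, S4→H1 17×5=85
  haulage cost 342, fixed 26 → total 368.
Compare {H1, H2, H4, H5}: haulage cost 342 + fixed 34 = 376.
Compare {H1, H2, H3, H4}: haulage cost 342 + fixed 37 = 379.
Compare {H1, H2, H3, H4, H5}: haulage cost 342 + fixed 45 = 387.
All other subsets cost ≥ 376. Minimum total cost: 368.

368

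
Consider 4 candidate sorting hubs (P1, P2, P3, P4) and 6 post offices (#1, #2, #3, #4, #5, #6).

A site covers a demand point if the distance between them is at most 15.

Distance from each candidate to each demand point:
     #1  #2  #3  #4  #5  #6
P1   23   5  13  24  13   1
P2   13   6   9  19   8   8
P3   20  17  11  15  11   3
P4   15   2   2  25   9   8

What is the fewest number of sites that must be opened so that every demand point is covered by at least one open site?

2

Coverage sets (demand points within 15 of each site):
  P1: {#2, #3, #5, #6}
  P2: {#1, #2, #3, #5, #6}
  P3: {#3, #4, #5, #6}
  P4: {#1, #2, #3, #5, #6}
No single site covers all 6 demand points.
But {P2, P3} covers everything, so the minimum is 2.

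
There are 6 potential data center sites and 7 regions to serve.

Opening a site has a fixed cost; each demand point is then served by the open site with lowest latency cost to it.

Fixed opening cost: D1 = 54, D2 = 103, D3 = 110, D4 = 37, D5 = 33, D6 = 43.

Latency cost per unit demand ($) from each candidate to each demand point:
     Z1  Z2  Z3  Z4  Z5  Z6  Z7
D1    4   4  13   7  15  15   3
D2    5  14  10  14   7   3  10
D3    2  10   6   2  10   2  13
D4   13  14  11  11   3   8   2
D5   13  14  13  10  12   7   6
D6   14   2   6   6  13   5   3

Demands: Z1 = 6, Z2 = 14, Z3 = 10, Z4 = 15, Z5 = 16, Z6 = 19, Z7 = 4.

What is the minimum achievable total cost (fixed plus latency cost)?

414

Open {D3, D4, D6}: assign each demand point to its cheapest open site.
  Z1→D3 6×2=12, Z2→D6 14×2=28, Z3→D3 10×6=60, Z4→D3 15×2=30, Z5→D4 16×3=48, Z6→D3 19×2=38, Z7→D4 4×2=8
  latency cost 224, fixed 190 → total 414.
Compare {D3, D4, D5, D6}: latency cost 224 + fixed 223 = 447.
Compare {D1, D3, D4}: latency cost 252 + fixed 201 = 453.
Compare {D1, D3, D4, D6}: latency cost 224 + fixed 244 = 468.
All other subsets cost ≥ 447. Minimum total cost: 414.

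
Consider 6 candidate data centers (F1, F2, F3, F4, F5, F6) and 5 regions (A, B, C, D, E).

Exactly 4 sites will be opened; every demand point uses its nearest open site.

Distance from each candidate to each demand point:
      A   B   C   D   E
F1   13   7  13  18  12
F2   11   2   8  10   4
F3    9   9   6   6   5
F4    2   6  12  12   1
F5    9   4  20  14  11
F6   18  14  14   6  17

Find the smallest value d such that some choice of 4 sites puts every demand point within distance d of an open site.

Open {F1, F2, F3, F4}.
  Farthest demand point is C at distance 6 (to F3); all others are ≤ 6.
With {F1, F3, F4, F5} the worst case is 6.
With {F1, F3, F4, F6} the worst case is 6.
No size-4 selection achieves below 6.

6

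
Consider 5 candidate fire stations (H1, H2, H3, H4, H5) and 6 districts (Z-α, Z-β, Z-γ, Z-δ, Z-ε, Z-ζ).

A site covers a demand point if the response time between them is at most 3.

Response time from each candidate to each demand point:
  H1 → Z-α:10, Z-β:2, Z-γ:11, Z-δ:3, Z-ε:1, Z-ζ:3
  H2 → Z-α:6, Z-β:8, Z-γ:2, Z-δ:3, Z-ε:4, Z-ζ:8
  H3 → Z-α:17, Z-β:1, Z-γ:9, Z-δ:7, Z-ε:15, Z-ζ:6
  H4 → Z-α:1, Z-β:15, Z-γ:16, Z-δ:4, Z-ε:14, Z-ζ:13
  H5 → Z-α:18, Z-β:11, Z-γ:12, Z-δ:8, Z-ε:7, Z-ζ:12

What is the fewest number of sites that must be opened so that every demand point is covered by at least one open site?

3

Coverage sets (demand points within 3 of each site):
  H1: {Z-β, Z-δ, Z-ε, Z-ζ}
  H2: {Z-γ, Z-δ}
  H3: {Z-β}
  H4: {Z-α}
  H5: {}
No 2 sites suffice: every size-2 union leaves at least one demand point uncovered.
But {H1, H2, H4} covers everything, so the minimum is 3.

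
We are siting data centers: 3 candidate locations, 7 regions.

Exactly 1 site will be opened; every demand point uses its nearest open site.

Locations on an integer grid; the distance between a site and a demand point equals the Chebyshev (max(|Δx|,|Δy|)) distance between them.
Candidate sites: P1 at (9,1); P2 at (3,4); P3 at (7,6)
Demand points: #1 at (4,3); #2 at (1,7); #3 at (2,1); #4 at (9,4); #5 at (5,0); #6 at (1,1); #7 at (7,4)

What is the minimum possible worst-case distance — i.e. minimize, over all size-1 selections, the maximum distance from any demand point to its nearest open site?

Open {P2}.
  Farthest demand point is #4 at distance 6 (to P2); all others are ≤ 6.
With {P3} the worst case is 6.
With {P1} the worst case is 8.
No size-1 selection achieves below 6.

6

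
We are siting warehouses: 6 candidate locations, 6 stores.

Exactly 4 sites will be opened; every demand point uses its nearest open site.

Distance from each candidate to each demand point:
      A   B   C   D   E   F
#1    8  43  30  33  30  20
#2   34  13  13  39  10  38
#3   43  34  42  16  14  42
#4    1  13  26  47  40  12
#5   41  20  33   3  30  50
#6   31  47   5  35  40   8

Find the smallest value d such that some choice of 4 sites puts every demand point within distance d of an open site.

Open {#1, #2, #4, #5}.
  Farthest demand point is B at distance 13 (to #2); all others are ≤ 13.
With {#1, #2, #5, #6} the worst case is 13.
With {#2, #3, #4, #5} the worst case is 13.
No size-4 selection achieves below 13.

13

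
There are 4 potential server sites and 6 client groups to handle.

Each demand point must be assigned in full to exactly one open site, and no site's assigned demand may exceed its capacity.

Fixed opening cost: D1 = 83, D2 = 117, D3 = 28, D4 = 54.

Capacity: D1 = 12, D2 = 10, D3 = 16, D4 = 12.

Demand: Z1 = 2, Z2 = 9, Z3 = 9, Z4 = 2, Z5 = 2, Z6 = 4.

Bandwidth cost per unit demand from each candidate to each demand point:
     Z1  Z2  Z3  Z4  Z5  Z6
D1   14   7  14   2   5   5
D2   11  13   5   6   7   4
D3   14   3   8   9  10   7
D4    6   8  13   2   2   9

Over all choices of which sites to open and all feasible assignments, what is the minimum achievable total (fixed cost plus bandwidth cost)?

Open {D2, D3, D4}; cheapest assignment that respects the capacities:
  D2 (cap 10, load 9): Z3 — cost 9×5 = 45
  D3 (cap 16, load 13): Z2, Z6 — cost 9×3 + 4×7 = 55
  D4 (cap 12, load 6): Z1, Z4, Z5 — cost 2×6 + 2×2 + 2×2 = 20
  Shipping 120, fixed 199 → total 319.
  Any other capacity-feasible assignment to {D2, D3, D4} ships for at least 120.
Compare {D1, D3, D4}: its best feasible assignment gives total 348.
Compare {D1, D2, D3}: its best feasible assignment gives total 362.
Every other set of open sites that can feasibly serve all demand totals ≥ 348 even under its best assignment. Minimum: 319.

319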